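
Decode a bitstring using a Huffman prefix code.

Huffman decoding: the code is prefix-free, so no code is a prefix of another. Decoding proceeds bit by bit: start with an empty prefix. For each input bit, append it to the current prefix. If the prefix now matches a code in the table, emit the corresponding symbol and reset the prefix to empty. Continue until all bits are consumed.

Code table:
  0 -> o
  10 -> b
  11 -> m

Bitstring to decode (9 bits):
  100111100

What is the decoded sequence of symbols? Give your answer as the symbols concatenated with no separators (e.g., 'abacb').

Bit 0: prefix='1' (no match yet)
Bit 1: prefix='10' -> emit 'b', reset
Bit 2: prefix='0' -> emit 'o', reset
Bit 3: prefix='1' (no match yet)
Bit 4: prefix='11' -> emit 'm', reset
Bit 5: prefix='1' (no match yet)
Bit 6: prefix='11' -> emit 'm', reset
Bit 7: prefix='0' -> emit 'o', reset
Bit 8: prefix='0' -> emit 'o', reset

Answer: bommoo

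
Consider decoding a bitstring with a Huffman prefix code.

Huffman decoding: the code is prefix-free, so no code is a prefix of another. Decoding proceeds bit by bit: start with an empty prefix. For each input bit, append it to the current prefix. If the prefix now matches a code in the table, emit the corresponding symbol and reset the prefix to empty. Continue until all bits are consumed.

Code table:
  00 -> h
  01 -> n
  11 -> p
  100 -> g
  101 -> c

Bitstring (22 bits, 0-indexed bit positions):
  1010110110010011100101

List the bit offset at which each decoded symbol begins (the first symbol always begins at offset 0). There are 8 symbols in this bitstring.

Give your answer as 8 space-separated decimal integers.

Bit 0: prefix='1' (no match yet)
Bit 1: prefix='10' (no match yet)
Bit 2: prefix='101' -> emit 'c', reset
Bit 3: prefix='0' (no match yet)
Bit 4: prefix='01' -> emit 'n', reset
Bit 5: prefix='1' (no match yet)
Bit 6: prefix='10' (no match yet)
Bit 7: prefix='101' -> emit 'c', reset
Bit 8: prefix='1' (no match yet)
Bit 9: prefix='10' (no match yet)
Bit 10: prefix='100' -> emit 'g', reset
Bit 11: prefix='1' (no match yet)
Bit 12: prefix='10' (no match yet)
Bit 13: prefix='100' -> emit 'g', reset
Bit 14: prefix='1' (no match yet)
Bit 15: prefix='11' -> emit 'p', reset
Bit 16: prefix='1' (no match yet)
Bit 17: prefix='10' (no match yet)
Bit 18: prefix='100' -> emit 'g', reset
Bit 19: prefix='1' (no match yet)
Bit 20: prefix='10' (no match yet)
Bit 21: prefix='101' -> emit 'c', reset

Answer: 0 3 5 8 11 14 16 19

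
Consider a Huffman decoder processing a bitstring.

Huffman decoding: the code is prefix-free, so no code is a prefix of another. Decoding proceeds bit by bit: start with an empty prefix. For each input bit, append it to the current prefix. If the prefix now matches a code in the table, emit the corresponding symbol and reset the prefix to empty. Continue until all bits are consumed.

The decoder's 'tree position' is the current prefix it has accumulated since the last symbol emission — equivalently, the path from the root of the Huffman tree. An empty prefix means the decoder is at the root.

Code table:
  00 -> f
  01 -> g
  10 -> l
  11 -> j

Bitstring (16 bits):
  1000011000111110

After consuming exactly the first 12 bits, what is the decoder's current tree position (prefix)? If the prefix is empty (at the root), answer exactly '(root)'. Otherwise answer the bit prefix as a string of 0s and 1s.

Answer: (root)

Derivation:
Bit 0: prefix='1' (no match yet)
Bit 1: prefix='10' -> emit 'l', reset
Bit 2: prefix='0' (no match yet)
Bit 3: prefix='00' -> emit 'f', reset
Bit 4: prefix='0' (no match yet)
Bit 5: prefix='01' -> emit 'g', reset
Bit 6: prefix='1' (no match yet)
Bit 7: prefix='10' -> emit 'l', reset
Bit 8: prefix='0' (no match yet)
Bit 9: prefix='00' -> emit 'f', reset
Bit 10: prefix='1' (no match yet)
Bit 11: prefix='11' -> emit 'j', reset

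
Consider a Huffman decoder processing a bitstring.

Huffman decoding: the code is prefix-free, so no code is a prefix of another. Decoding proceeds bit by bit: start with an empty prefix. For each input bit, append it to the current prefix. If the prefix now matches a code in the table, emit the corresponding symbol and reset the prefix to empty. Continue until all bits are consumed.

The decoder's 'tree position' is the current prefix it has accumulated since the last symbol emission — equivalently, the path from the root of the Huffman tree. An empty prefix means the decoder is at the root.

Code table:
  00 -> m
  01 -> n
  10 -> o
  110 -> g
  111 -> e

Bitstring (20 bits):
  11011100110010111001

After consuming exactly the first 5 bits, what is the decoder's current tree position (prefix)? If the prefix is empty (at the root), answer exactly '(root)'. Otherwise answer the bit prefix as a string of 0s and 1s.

Answer: 11

Derivation:
Bit 0: prefix='1' (no match yet)
Bit 1: prefix='11' (no match yet)
Bit 2: prefix='110' -> emit 'g', reset
Bit 3: prefix='1' (no match yet)
Bit 4: prefix='11' (no match yet)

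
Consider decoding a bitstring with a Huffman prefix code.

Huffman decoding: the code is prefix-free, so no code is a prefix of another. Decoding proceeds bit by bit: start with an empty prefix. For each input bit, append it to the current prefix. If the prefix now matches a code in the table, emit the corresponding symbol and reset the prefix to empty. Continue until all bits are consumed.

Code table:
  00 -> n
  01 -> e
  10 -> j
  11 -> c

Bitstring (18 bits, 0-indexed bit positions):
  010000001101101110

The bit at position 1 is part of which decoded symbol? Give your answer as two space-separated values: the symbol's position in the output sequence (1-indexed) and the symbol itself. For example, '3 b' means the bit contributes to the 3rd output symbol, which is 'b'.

Answer: 1 e

Derivation:
Bit 0: prefix='0' (no match yet)
Bit 1: prefix='01' -> emit 'e', reset
Bit 2: prefix='0' (no match yet)
Bit 3: prefix='00' -> emit 'n', reset
Bit 4: prefix='0' (no match yet)
Bit 5: prefix='00' -> emit 'n', reset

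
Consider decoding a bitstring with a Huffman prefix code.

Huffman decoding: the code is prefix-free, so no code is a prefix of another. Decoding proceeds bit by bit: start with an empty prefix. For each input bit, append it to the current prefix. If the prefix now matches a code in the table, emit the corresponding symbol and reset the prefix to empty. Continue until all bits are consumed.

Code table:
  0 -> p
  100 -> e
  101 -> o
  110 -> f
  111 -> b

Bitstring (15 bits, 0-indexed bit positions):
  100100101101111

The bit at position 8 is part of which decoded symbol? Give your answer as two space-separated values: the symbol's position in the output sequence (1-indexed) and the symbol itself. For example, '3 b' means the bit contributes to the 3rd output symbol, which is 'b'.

Bit 0: prefix='1' (no match yet)
Bit 1: prefix='10' (no match yet)
Bit 2: prefix='100' -> emit 'e', reset
Bit 3: prefix='1' (no match yet)
Bit 4: prefix='10' (no match yet)
Bit 5: prefix='100' -> emit 'e', reset
Bit 6: prefix='1' (no match yet)
Bit 7: prefix='10' (no match yet)
Bit 8: prefix='101' -> emit 'o', reset
Bit 9: prefix='1' (no match yet)
Bit 10: prefix='10' (no match yet)
Bit 11: prefix='101' -> emit 'o', reset
Bit 12: prefix='1' (no match yet)

Answer: 3 o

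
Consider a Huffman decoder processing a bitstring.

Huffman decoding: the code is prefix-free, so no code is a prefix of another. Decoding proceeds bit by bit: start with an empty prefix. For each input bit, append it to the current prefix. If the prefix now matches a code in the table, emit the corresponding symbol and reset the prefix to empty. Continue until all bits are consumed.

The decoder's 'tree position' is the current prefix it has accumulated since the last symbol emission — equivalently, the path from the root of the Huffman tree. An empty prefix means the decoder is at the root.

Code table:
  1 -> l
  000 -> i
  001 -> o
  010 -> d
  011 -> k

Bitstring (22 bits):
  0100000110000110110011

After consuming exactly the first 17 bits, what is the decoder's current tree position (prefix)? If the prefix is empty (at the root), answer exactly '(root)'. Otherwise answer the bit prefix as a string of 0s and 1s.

Answer: 01

Derivation:
Bit 0: prefix='0' (no match yet)
Bit 1: prefix='01' (no match yet)
Bit 2: prefix='010' -> emit 'd', reset
Bit 3: prefix='0' (no match yet)
Bit 4: prefix='00' (no match yet)
Bit 5: prefix='000' -> emit 'i', reset
Bit 6: prefix='0' (no match yet)
Bit 7: prefix='01' (no match yet)
Bit 8: prefix='011' -> emit 'k', reset
Bit 9: prefix='0' (no match yet)
Bit 10: prefix='00' (no match yet)
Bit 11: prefix='000' -> emit 'i', reset
Bit 12: prefix='0' (no match yet)
Bit 13: prefix='01' (no match yet)
Bit 14: prefix='011' -> emit 'k', reset
Bit 15: prefix='0' (no match yet)
Bit 16: prefix='01' (no match yet)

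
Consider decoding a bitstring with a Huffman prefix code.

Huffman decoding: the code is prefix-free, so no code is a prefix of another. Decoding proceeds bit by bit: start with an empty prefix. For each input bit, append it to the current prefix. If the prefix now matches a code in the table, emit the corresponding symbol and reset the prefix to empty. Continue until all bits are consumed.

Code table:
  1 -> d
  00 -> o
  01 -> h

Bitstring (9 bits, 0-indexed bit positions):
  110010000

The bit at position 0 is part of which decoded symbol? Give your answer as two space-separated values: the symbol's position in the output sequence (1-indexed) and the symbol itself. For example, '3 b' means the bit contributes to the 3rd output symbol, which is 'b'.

Bit 0: prefix='1' -> emit 'd', reset
Bit 1: prefix='1' -> emit 'd', reset
Bit 2: prefix='0' (no match yet)
Bit 3: prefix='00' -> emit 'o', reset
Bit 4: prefix='1' -> emit 'd', reset

Answer: 1 d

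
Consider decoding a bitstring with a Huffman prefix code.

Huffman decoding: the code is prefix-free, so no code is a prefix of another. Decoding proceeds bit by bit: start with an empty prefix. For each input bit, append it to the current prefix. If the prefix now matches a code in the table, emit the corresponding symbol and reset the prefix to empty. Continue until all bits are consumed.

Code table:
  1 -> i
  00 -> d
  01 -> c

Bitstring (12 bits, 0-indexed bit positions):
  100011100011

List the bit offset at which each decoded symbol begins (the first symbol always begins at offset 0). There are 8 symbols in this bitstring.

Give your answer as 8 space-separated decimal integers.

Bit 0: prefix='1' -> emit 'i', reset
Bit 1: prefix='0' (no match yet)
Bit 2: prefix='00' -> emit 'd', reset
Bit 3: prefix='0' (no match yet)
Bit 4: prefix='01' -> emit 'c', reset
Bit 5: prefix='1' -> emit 'i', reset
Bit 6: prefix='1' -> emit 'i', reset
Bit 7: prefix='0' (no match yet)
Bit 8: prefix='00' -> emit 'd', reset
Bit 9: prefix='0' (no match yet)
Bit 10: prefix='01' -> emit 'c', reset
Bit 11: prefix='1' -> emit 'i', reset

Answer: 0 1 3 5 6 7 9 11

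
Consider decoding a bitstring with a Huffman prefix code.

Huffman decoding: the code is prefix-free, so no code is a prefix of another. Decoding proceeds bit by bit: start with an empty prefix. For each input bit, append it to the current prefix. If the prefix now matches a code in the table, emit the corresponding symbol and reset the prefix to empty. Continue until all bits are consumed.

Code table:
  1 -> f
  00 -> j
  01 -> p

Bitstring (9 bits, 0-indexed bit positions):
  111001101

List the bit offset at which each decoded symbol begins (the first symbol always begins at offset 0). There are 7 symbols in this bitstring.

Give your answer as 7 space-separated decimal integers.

Bit 0: prefix='1' -> emit 'f', reset
Bit 1: prefix='1' -> emit 'f', reset
Bit 2: prefix='1' -> emit 'f', reset
Bit 3: prefix='0' (no match yet)
Bit 4: prefix='00' -> emit 'j', reset
Bit 5: prefix='1' -> emit 'f', reset
Bit 6: prefix='1' -> emit 'f', reset
Bit 7: prefix='0' (no match yet)
Bit 8: prefix='01' -> emit 'p', reset

Answer: 0 1 2 3 5 6 7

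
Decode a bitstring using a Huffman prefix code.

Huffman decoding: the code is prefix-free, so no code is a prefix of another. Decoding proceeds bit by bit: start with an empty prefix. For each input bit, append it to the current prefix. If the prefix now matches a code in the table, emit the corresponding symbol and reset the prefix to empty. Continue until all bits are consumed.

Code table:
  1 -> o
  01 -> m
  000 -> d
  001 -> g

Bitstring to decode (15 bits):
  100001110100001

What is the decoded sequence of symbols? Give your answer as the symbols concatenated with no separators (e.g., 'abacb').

Bit 0: prefix='1' -> emit 'o', reset
Bit 1: prefix='0' (no match yet)
Bit 2: prefix='00' (no match yet)
Bit 3: prefix='000' -> emit 'd', reset
Bit 4: prefix='0' (no match yet)
Bit 5: prefix='01' -> emit 'm', reset
Bit 6: prefix='1' -> emit 'o', reset
Bit 7: prefix='1' -> emit 'o', reset
Bit 8: prefix='0' (no match yet)
Bit 9: prefix='01' -> emit 'm', reset
Bit 10: prefix='0' (no match yet)
Bit 11: prefix='00' (no match yet)
Bit 12: prefix='000' -> emit 'd', reset
Bit 13: prefix='0' (no match yet)
Bit 14: prefix='01' -> emit 'm', reset

Answer: odmoomdm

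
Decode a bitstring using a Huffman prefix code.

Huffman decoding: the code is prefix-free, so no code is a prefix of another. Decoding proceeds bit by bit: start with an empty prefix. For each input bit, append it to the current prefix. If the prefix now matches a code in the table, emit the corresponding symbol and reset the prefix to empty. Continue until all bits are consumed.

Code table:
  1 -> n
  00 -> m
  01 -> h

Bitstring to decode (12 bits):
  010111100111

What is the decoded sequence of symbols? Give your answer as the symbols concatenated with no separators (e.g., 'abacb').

Answer: hhnnnmnnn

Derivation:
Bit 0: prefix='0' (no match yet)
Bit 1: prefix='01' -> emit 'h', reset
Bit 2: prefix='0' (no match yet)
Bit 3: prefix='01' -> emit 'h', reset
Bit 4: prefix='1' -> emit 'n', reset
Bit 5: prefix='1' -> emit 'n', reset
Bit 6: prefix='1' -> emit 'n', reset
Bit 7: prefix='0' (no match yet)
Bit 8: prefix='00' -> emit 'm', reset
Bit 9: prefix='1' -> emit 'n', reset
Bit 10: prefix='1' -> emit 'n', reset
Bit 11: prefix='1' -> emit 'n', reset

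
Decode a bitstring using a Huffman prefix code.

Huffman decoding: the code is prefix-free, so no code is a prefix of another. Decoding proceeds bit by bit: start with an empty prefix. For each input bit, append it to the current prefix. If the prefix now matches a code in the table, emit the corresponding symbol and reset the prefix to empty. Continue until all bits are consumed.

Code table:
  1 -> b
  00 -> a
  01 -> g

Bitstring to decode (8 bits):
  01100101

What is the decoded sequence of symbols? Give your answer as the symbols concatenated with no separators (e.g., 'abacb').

Answer: gbabg

Derivation:
Bit 0: prefix='0' (no match yet)
Bit 1: prefix='01' -> emit 'g', reset
Bit 2: prefix='1' -> emit 'b', reset
Bit 3: prefix='0' (no match yet)
Bit 4: prefix='00' -> emit 'a', reset
Bit 5: prefix='1' -> emit 'b', reset
Bit 6: prefix='0' (no match yet)
Bit 7: prefix='01' -> emit 'g', reset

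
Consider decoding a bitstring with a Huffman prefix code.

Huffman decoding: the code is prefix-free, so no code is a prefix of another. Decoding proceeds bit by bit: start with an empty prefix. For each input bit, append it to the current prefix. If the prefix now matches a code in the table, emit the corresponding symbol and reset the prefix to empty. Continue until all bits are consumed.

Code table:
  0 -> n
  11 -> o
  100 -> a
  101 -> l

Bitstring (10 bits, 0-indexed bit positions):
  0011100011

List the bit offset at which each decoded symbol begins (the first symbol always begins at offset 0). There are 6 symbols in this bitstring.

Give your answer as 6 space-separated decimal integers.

Bit 0: prefix='0' -> emit 'n', reset
Bit 1: prefix='0' -> emit 'n', reset
Bit 2: prefix='1' (no match yet)
Bit 3: prefix='11' -> emit 'o', reset
Bit 4: prefix='1' (no match yet)
Bit 5: prefix='10' (no match yet)
Bit 6: prefix='100' -> emit 'a', reset
Bit 7: prefix='0' -> emit 'n', reset
Bit 8: prefix='1' (no match yet)
Bit 9: prefix='11' -> emit 'o', reset

Answer: 0 1 2 4 7 8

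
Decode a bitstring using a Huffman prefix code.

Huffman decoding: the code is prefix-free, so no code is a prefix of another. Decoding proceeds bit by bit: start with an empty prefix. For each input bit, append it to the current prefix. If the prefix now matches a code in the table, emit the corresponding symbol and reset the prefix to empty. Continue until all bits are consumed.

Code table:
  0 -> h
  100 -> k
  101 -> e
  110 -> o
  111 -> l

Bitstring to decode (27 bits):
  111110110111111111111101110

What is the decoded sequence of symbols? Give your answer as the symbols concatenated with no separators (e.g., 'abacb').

Answer: loolllleo

Derivation:
Bit 0: prefix='1' (no match yet)
Bit 1: prefix='11' (no match yet)
Bit 2: prefix='111' -> emit 'l', reset
Bit 3: prefix='1' (no match yet)
Bit 4: prefix='11' (no match yet)
Bit 5: prefix='110' -> emit 'o', reset
Bit 6: prefix='1' (no match yet)
Bit 7: prefix='11' (no match yet)
Bit 8: prefix='110' -> emit 'o', reset
Bit 9: prefix='1' (no match yet)
Bit 10: prefix='11' (no match yet)
Bit 11: prefix='111' -> emit 'l', reset
Bit 12: prefix='1' (no match yet)
Bit 13: prefix='11' (no match yet)
Bit 14: prefix='111' -> emit 'l', reset
Bit 15: prefix='1' (no match yet)
Bit 16: prefix='11' (no match yet)
Bit 17: prefix='111' -> emit 'l', reset
Bit 18: prefix='1' (no match yet)
Bit 19: prefix='11' (no match yet)
Bit 20: prefix='111' -> emit 'l', reset
Bit 21: prefix='1' (no match yet)
Bit 22: prefix='10' (no match yet)
Bit 23: prefix='101' -> emit 'e', reset
Bit 24: prefix='1' (no match yet)
Bit 25: prefix='11' (no match yet)
Bit 26: prefix='110' -> emit 'o', reset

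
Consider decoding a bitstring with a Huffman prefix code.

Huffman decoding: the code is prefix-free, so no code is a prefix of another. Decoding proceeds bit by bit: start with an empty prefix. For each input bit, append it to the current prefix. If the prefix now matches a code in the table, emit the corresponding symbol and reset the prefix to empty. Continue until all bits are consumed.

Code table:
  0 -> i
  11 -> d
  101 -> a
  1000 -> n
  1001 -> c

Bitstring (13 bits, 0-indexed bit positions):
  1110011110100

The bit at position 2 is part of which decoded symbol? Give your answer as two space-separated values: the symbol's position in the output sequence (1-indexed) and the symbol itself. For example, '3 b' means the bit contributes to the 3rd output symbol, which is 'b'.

Bit 0: prefix='1' (no match yet)
Bit 1: prefix='11' -> emit 'd', reset
Bit 2: prefix='1' (no match yet)
Bit 3: prefix='10' (no match yet)
Bit 4: prefix='100' (no match yet)
Bit 5: prefix='1001' -> emit 'c', reset
Bit 6: prefix='1' (no match yet)

Answer: 2 c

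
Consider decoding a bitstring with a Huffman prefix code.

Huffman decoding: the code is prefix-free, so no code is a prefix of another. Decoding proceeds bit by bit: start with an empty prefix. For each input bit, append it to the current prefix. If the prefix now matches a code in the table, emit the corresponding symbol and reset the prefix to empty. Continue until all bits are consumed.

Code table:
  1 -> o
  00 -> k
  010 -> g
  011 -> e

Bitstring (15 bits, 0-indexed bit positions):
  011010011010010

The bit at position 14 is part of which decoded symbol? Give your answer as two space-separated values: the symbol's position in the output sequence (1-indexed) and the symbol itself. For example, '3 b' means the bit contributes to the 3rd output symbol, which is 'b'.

Answer: 5 g

Derivation:
Bit 0: prefix='0' (no match yet)
Bit 1: prefix='01' (no match yet)
Bit 2: prefix='011' -> emit 'e', reset
Bit 3: prefix='0' (no match yet)
Bit 4: prefix='01' (no match yet)
Bit 5: prefix='010' -> emit 'g', reset
Bit 6: prefix='0' (no match yet)
Bit 7: prefix='01' (no match yet)
Bit 8: prefix='011' -> emit 'e', reset
Bit 9: prefix='0' (no match yet)
Bit 10: prefix='01' (no match yet)
Bit 11: prefix='010' -> emit 'g', reset
Bit 12: prefix='0' (no match yet)
Bit 13: prefix='01' (no match yet)
Bit 14: prefix='010' -> emit 'g', reset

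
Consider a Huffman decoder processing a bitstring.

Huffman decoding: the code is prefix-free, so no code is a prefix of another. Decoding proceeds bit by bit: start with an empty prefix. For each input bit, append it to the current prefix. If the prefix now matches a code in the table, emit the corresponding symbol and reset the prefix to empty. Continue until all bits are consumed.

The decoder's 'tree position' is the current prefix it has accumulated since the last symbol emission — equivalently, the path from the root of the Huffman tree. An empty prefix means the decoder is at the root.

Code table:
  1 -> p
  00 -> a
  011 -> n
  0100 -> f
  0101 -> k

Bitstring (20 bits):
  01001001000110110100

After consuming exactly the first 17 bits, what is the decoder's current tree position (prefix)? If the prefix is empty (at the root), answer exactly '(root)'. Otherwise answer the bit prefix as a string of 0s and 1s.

Bit 0: prefix='0' (no match yet)
Bit 1: prefix='01' (no match yet)
Bit 2: prefix='010' (no match yet)
Bit 3: prefix='0100' -> emit 'f', reset
Bit 4: prefix='1' -> emit 'p', reset
Bit 5: prefix='0' (no match yet)
Bit 6: prefix='00' -> emit 'a', reset
Bit 7: prefix='1' -> emit 'p', reset
Bit 8: prefix='0' (no match yet)
Bit 9: prefix='00' -> emit 'a', reset
Bit 10: prefix='0' (no match yet)
Bit 11: prefix='01' (no match yet)
Bit 12: prefix='011' -> emit 'n', reset
Bit 13: prefix='0' (no match yet)
Bit 14: prefix='01' (no match yet)
Bit 15: prefix='011' -> emit 'n', reset
Bit 16: prefix='0' (no match yet)

Answer: 0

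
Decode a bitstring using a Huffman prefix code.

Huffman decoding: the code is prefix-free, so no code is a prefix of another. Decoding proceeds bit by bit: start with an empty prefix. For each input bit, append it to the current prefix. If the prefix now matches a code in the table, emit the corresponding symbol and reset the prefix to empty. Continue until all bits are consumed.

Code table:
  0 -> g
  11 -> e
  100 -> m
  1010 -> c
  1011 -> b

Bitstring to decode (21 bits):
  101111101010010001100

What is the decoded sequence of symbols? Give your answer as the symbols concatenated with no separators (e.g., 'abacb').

Answer: becmmgegg

Derivation:
Bit 0: prefix='1' (no match yet)
Bit 1: prefix='10' (no match yet)
Bit 2: prefix='101' (no match yet)
Bit 3: prefix='1011' -> emit 'b', reset
Bit 4: prefix='1' (no match yet)
Bit 5: prefix='11' -> emit 'e', reset
Bit 6: prefix='1' (no match yet)
Bit 7: prefix='10' (no match yet)
Bit 8: prefix='101' (no match yet)
Bit 9: prefix='1010' -> emit 'c', reset
Bit 10: prefix='1' (no match yet)
Bit 11: prefix='10' (no match yet)
Bit 12: prefix='100' -> emit 'm', reset
Bit 13: prefix='1' (no match yet)
Bit 14: prefix='10' (no match yet)
Bit 15: prefix='100' -> emit 'm', reset
Bit 16: prefix='0' -> emit 'g', reset
Bit 17: prefix='1' (no match yet)
Bit 18: prefix='11' -> emit 'e', reset
Bit 19: prefix='0' -> emit 'g', reset
Bit 20: prefix='0' -> emit 'g', reset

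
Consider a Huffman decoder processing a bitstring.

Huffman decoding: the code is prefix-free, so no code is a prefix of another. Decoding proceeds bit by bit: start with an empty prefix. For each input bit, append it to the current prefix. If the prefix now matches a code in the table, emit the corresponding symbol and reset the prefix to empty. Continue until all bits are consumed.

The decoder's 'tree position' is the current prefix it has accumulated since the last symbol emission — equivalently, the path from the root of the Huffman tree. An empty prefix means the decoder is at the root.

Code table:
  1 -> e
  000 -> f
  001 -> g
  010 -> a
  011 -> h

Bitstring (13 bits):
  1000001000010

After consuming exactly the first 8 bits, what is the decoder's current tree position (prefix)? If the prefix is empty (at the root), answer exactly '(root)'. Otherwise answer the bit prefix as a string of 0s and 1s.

Bit 0: prefix='1' -> emit 'e', reset
Bit 1: prefix='0' (no match yet)
Bit 2: prefix='00' (no match yet)
Bit 3: prefix='000' -> emit 'f', reset
Bit 4: prefix='0' (no match yet)
Bit 5: prefix='00' (no match yet)
Bit 6: prefix='001' -> emit 'g', reset
Bit 7: prefix='0' (no match yet)

Answer: 0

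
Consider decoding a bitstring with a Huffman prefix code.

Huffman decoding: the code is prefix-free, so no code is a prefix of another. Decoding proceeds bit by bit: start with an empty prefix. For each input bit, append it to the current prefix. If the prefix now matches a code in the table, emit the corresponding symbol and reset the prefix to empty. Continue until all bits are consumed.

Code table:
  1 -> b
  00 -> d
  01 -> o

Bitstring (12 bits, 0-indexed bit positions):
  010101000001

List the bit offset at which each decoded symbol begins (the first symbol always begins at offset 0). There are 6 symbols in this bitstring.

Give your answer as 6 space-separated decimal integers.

Bit 0: prefix='0' (no match yet)
Bit 1: prefix='01' -> emit 'o', reset
Bit 2: prefix='0' (no match yet)
Bit 3: prefix='01' -> emit 'o', reset
Bit 4: prefix='0' (no match yet)
Bit 5: prefix='01' -> emit 'o', reset
Bit 6: prefix='0' (no match yet)
Bit 7: prefix='00' -> emit 'd', reset
Bit 8: prefix='0' (no match yet)
Bit 9: prefix='00' -> emit 'd', reset
Bit 10: prefix='0' (no match yet)
Bit 11: prefix='01' -> emit 'o', reset

Answer: 0 2 4 6 8 10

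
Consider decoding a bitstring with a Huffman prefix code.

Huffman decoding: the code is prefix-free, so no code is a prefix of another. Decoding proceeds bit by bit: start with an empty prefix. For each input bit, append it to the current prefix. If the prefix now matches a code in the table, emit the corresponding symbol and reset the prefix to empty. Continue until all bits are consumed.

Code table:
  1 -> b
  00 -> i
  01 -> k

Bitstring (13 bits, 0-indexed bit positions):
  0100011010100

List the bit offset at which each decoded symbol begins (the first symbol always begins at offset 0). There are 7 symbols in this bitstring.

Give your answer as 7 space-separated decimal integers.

Answer: 0 2 4 6 7 9 11

Derivation:
Bit 0: prefix='0' (no match yet)
Bit 1: prefix='01' -> emit 'k', reset
Bit 2: prefix='0' (no match yet)
Bit 3: prefix='00' -> emit 'i', reset
Bit 4: prefix='0' (no match yet)
Bit 5: prefix='01' -> emit 'k', reset
Bit 6: prefix='1' -> emit 'b', reset
Bit 7: prefix='0' (no match yet)
Bit 8: prefix='01' -> emit 'k', reset
Bit 9: prefix='0' (no match yet)
Bit 10: prefix='01' -> emit 'k', reset
Bit 11: prefix='0' (no match yet)
Bit 12: prefix='00' -> emit 'i', reset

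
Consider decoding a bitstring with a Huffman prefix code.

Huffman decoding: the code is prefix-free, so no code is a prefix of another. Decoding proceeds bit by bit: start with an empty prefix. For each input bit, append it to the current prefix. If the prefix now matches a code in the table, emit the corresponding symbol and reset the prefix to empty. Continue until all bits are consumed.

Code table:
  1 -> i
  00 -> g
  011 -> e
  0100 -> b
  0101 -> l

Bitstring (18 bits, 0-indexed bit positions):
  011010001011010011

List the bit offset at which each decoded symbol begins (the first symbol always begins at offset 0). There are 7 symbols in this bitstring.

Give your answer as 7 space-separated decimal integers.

Answer: 0 3 7 11 12 16 17

Derivation:
Bit 0: prefix='0' (no match yet)
Bit 1: prefix='01' (no match yet)
Bit 2: prefix='011' -> emit 'e', reset
Bit 3: prefix='0' (no match yet)
Bit 4: prefix='01' (no match yet)
Bit 5: prefix='010' (no match yet)
Bit 6: prefix='0100' -> emit 'b', reset
Bit 7: prefix='0' (no match yet)
Bit 8: prefix='01' (no match yet)
Bit 9: prefix='010' (no match yet)
Bit 10: prefix='0101' -> emit 'l', reset
Bit 11: prefix='1' -> emit 'i', reset
Bit 12: prefix='0' (no match yet)
Bit 13: prefix='01' (no match yet)
Bit 14: prefix='010' (no match yet)
Bit 15: prefix='0100' -> emit 'b', reset
Bit 16: prefix='1' -> emit 'i', reset
Bit 17: prefix='1' -> emit 'i', reset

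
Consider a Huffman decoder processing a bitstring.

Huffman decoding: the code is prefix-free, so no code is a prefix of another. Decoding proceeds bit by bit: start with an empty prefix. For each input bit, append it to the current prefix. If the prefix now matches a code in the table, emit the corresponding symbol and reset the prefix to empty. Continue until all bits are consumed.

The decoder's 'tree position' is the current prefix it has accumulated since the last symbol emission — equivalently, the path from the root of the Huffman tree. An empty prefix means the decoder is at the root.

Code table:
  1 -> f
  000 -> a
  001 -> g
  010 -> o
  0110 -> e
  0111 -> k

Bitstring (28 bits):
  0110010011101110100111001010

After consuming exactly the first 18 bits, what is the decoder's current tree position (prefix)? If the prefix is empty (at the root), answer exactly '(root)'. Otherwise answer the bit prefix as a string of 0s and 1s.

Bit 0: prefix='0' (no match yet)
Bit 1: prefix='01' (no match yet)
Bit 2: prefix='011' (no match yet)
Bit 3: prefix='0110' -> emit 'e', reset
Bit 4: prefix='0' (no match yet)
Bit 5: prefix='01' (no match yet)
Bit 6: prefix='010' -> emit 'o', reset
Bit 7: prefix='0' (no match yet)
Bit 8: prefix='01' (no match yet)
Bit 9: prefix='011' (no match yet)
Bit 10: prefix='0111' -> emit 'k', reset
Bit 11: prefix='0' (no match yet)
Bit 12: prefix='01' (no match yet)
Bit 13: prefix='011' (no match yet)
Bit 14: prefix='0111' -> emit 'k', reset
Bit 15: prefix='0' (no match yet)
Bit 16: prefix='01' (no match yet)
Bit 17: prefix='010' -> emit 'o', reset

Answer: (root)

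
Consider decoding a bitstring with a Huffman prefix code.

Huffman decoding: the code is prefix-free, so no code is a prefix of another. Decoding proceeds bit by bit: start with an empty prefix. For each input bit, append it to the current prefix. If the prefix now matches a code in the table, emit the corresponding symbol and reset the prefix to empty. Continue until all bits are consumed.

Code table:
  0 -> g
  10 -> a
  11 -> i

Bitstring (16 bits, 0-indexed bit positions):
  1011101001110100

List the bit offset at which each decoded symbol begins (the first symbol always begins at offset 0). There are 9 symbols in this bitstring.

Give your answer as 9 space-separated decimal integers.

Answer: 0 2 4 6 8 9 11 13 15

Derivation:
Bit 0: prefix='1' (no match yet)
Bit 1: prefix='10' -> emit 'a', reset
Bit 2: prefix='1' (no match yet)
Bit 3: prefix='11' -> emit 'i', reset
Bit 4: prefix='1' (no match yet)
Bit 5: prefix='10' -> emit 'a', reset
Bit 6: prefix='1' (no match yet)
Bit 7: prefix='10' -> emit 'a', reset
Bit 8: prefix='0' -> emit 'g', reset
Bit 9: prefix='1' (no match yet)
Bit 10: prefix='11' -> emit 'i', reset
Bit 11: prefix='1' (no match yet)
Bit 12: prefix='10' -> emit 'a', reset
Bit 13: prefix='1' (no match yet)
Bit 14: prefix='10' -> emit 'a', reset
Bit 15: prefix='0' -> emit 'g', reset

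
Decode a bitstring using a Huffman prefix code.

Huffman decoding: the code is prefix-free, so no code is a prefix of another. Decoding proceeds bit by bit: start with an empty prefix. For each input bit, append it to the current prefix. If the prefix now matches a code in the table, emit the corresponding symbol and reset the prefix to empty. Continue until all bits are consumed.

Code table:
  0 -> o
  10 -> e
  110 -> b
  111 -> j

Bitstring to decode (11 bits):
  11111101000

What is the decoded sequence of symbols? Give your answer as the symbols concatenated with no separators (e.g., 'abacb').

Bit 0: prefix='1' (no match yet)
Bit 1: prefix='11' (no match yet)
Bit 2: prefix='111' -> emit 'j', reset
Bit 3: prefix='1' (no match yet)
Bit 4: prefix='11' (no match yet)
Bit 5: prefix='111' -> emit 'j', reset
Bit 6: prefix='0' -> emit 'o', reset
Bit 7: prefix='1' (no match yet)
Bit 8: prefix='10' -> emit 'e', reset
Bit 9: prefix='0' -> emit 'o', reset
Bit 10: prefix='0' -> emit 'o', reset

Answer: jjoeoo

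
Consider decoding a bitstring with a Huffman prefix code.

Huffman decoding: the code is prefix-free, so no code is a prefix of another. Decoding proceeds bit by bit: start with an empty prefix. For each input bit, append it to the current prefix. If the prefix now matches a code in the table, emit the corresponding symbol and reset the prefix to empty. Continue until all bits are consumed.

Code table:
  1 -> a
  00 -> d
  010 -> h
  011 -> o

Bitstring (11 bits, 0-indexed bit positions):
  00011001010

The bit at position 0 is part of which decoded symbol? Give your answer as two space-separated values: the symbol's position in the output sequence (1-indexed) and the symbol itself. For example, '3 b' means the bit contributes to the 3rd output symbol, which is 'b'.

Answer: 1 d

Derivation:
Bit 0: prefix='0' (no match yet)
Bit 1: prefix='00' -> emit 'd', reset
Bit 2: prefix='0' (no match yet)
Bit 3: prefix='01' (no match yet)
Bit 4: prefix='011' -> emit 'o', reset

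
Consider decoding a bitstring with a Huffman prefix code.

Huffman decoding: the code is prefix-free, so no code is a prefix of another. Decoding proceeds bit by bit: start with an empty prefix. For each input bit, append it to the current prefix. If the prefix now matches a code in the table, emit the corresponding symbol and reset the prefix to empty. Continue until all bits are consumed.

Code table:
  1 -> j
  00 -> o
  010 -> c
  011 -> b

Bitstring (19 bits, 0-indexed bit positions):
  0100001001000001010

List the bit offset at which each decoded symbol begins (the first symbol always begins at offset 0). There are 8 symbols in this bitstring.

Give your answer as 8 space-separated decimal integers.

Bit 0: prefix='0' (no match yet)
Bit 1: prefix='01' (no match yet)
Bit 2: prefix='010' -> emit 'c', reset
Bit 3: prefix='0' (no match yet)
Bit 4: prefix='00' -> emit 'o', reset
Bit 5: prefix='0' (no match yet)
Bit 6: prefix='01' (no match yet)
Bit 7: prefix='010' -> emit 'c', reset
Bit 8: prefix='0' (no match yet)
Bit 9: prefix='01' (no match yet)
Bit 10: prefix='010' -> emit 'c', reset
Bit 11: prefix='0' (no match yet)
Bit 12: prefix='00' -> emit 'o', reset
Bit 13: prefix='0' (no match yet)
Bit 14: prefix='00' -> emit 'o', reset
Bit 15: prefix='1' -> emit 'j', reset
Bit 16: prefix='0' (no match yet)
Bit 17: prefix='01' (no match yet)
Bit 18: prefix='010' -> emit 'c', reset

Answer: 0 3 5 8 11 13 15 16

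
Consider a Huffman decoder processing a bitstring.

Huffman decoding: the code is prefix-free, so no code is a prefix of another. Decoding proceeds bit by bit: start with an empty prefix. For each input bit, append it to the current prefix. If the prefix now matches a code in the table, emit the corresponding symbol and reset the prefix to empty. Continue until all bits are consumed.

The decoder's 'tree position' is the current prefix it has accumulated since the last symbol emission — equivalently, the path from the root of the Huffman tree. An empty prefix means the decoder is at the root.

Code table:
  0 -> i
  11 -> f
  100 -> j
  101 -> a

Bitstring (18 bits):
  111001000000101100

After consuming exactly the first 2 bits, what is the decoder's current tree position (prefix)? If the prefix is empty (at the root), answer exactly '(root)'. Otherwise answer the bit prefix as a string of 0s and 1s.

Answer: (root)

Derivation:
Bit 0: prefix='1' (no match yet)
Bit 1: prefix='11' -> emit 'f', reset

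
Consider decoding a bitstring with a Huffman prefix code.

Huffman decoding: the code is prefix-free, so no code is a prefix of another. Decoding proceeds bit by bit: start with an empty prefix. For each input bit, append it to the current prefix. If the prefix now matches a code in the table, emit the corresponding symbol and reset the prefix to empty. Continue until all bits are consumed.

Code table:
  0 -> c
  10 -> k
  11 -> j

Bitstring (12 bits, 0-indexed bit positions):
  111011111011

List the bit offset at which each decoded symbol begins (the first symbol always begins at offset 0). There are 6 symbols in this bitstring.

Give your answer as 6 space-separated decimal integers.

Bit 0: prefix='1' (no match yet)
Bit 1: prefix='11' -> emit 'j', reset
Bit 2: prefix='1' (no match yet)
Bit 3: prefix='10' -> emit 'k', reset
Bit 4: prefix='1' (no match yet)
Bit 5: prefix='11' -> emit 'j', reset
Bit 6: prefix='1' (no match yet)
Bit 7: prefix='11' -> emit 'j', reset
Bit 8: prefix='1' (no match yet)
Bit 9: prefix='10' -> emit 'k', reset
Bit 10: prefix='1' (no match yet)
Bit 11: prefix='11' -> emit 'j', reset

Answer: 0 2 4 6 8 10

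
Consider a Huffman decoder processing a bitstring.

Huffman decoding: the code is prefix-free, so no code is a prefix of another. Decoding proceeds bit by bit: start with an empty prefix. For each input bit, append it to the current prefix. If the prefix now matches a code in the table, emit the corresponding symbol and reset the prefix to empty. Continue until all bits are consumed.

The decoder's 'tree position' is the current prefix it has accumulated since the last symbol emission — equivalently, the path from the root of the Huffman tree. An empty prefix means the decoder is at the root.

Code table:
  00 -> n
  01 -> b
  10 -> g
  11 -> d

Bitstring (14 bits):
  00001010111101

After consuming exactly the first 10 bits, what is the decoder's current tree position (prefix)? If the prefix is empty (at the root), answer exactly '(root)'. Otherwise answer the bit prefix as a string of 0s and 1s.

Bit 0: prefix='0' (no match yet)
Bit 1: prefix='00' -> emit 'n', reset
Bit 2: prefix='0' (no match yet)
Bit 3: prefix='00' -> emit 'n', reset
Bit 4: prefix='1' (no match yet)
Bit 5: prefix='10' -> emit 'g', reset
Bit 6: prefix='1' (no match yet)
Bit 7: prefix='10' -> emit 'g', reset
Bit 8: prefix='1' (no match yet)
Bit 9: prefix='11' -> emit 'd', reset

Answer: (root)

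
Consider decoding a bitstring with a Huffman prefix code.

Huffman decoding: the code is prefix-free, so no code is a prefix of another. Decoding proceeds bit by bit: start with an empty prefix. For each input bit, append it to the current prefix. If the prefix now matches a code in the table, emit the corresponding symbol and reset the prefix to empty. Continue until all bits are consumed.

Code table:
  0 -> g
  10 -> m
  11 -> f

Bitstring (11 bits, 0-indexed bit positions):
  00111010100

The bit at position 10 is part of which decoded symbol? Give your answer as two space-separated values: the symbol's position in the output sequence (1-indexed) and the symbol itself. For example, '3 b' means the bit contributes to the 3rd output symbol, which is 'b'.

Answer: 7 g

Derivation:
Bit 0: prefix='0' -> emit 'g', reset
Bit 1: prefix='0' -> emit 'g', reset
Bit 2: prefix='1' (no match yet)
Bit 3: prefix='11' -> emit 'f', reset
Bit 4: prefix='1' (no match yet)
Bit 5: prefix='10' -> emit 'm', reset
Bit 6: prefix='1' (no match yet)
Bit 7: prefix='10' -> emit 'm', reset
Bit 8: prefix='1' (no match yet)
Bit 9: prefix='10' -> emit 'm', reset
Bit 10: prefix='0' -> emit 'g', reset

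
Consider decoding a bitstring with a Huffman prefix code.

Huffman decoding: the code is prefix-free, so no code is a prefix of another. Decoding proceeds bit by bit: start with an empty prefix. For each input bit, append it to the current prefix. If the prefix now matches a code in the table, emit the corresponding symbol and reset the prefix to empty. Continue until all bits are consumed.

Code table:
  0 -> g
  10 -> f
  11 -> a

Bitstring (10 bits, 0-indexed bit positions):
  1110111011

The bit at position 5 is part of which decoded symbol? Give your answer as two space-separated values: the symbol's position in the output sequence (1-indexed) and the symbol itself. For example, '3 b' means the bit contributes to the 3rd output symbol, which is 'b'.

Answer: 3 a

Derivation:
Bit 0: prefix='1' (no match yet)
Bit 1: prefix='11' -> emit 'a', reset
Bit 2: prefix='1' (no match yet)
Bit 3: prefix='10' -> emit 'f', reset
Bit 4: prefix='1' (no match yet)
Bit 5: prefix='11' -> emit 'a', reset
Bit 6: prefix='1' (no match yet)
Bit 7: prefix='10' -> emit 'f', reset
Bit 8: prefix='1' (no match yet)
Bit 9: prefix='11' -> emit 'a', reset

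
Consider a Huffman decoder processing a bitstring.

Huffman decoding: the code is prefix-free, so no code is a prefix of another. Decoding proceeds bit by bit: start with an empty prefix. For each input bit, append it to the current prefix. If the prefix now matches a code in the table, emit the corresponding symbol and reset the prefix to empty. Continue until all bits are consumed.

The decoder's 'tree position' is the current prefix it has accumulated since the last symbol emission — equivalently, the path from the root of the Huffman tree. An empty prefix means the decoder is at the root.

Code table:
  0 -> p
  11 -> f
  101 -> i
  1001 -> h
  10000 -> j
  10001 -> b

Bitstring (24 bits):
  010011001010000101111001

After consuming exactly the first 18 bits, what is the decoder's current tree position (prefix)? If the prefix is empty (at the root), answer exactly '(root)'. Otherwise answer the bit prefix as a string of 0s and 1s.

Bit 0: prefix='0' -> emit 'p', reset
Bit 1: prefix='1' (no match yet)
Bit 2: prefix='10' (no match yet)
Bit 3: prefix='100' (no match yet)
Bit 4: prefix='1001' -> emit 'h', reset
Bit 5: prefix='1' (no match yet)
Bit 6: prefix='10' (no match yet)
Bit 7: prefix='100' (no match yet)
Bit 8: prefix='1001' -> emit 'h', reset
Bit 9: prefix='0' -> emit 'p', reset
Bit 10: prefix='1' (no match yet)
Bit 11: prefix='10' (no match yet)
Bit 12: prefix='100' (no match yet)
Bit 13: prefix='1000' (no match yet)
Bit 14: prefix='10000' -> emit 'j', reset
Bit 15: prefix='1' (no match yet)
Bit 16: prefix='10' (no match yet)
Bit 17: prefix='101' -> emit 'i', reset

Answer: (root)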